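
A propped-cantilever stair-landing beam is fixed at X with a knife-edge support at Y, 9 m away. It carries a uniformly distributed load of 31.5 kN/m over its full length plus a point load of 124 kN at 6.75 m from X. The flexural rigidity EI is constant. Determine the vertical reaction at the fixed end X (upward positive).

Choose R_Y as the redundant. The primary structure is the cantilever fixed at X.
Free-end deflection of the primary structure under the applied loading (downward +):
  UDL 31.5: wL⁴/(8EI) = 25834/EI
  point load 124 at a = 6.75: Pa²(3L − a)/(6EI) = 19068/EI
  δ_0 = 44902/EI
Flexibility coefficient — unit upward force at Y: δ_{YY} = L³/(3EI) = 243/EI.
Compatibility at Y: δ_0 − R_Y·δ_{YY} = 0, so R_Y = 44902/243 = 184.8 kN.
Vertical equilibrium: R_X = ΣP − R_Y = 407.5 − 184.8 = 222.7 kN.

R_X = 222.7 kN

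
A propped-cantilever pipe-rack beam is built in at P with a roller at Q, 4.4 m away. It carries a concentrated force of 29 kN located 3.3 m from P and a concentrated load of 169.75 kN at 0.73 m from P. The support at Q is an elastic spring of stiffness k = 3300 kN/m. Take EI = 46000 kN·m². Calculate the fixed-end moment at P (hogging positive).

M_P = 145.9 kN·m

Release the roller at Q. Primary structure: cantilever fixed at P.
Free-end deflection of the primary structure under the applied loading (downward +):
  point load 29 at a = 3.3: Pa²(3L − a)/(6EI) = 521.1/EI
  point load 169.75 at a = 0.73: Pa²(3L − a)/(6EI) = 188/EI
  δ_0 = 709.1/EI
Tip deflection under a unit load at Q: L³/(3EI) = 28.39/EI.
With EI = 46000 kN·m²: δ_0 = 0.015415 m and δ_{QQ} = 0.000617 m/kN.
Compatibility — the spring shortens by R_Q/k under the reaction it provides: δ_0 − R_Q·δ_{QQ} = R_Q/k. With 1/k = 0.000303 m/kN, R_Q = δ_0 / (δ_{QQ} + 1/k) = 0.015415 / (0.000617 + 0.000303) = 16.75 kN.
Moment equilibrium about P: M_P = Σ(load moments about P) − R_Q·L = 219.6 − 16.75×4.4 = 145.9 kN·m.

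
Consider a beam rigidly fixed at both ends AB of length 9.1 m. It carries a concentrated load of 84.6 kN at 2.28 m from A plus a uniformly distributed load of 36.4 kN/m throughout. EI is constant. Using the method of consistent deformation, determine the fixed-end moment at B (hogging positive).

M_B = 287.4 kN·m

Release both end moments; the primary structure is a simply-supported span AB with redundants M_A and M_B.
Simple-span end rotations at A and B under the given loads:
  at A: point load 84.6 at a = 2.28: Pab(L + b)/(6LEI) = 383.6/EI
  at B: point load 84.6 at a = 2.28: Pab(L + a)/(6LEI) = 274.2/EI
  at A: UDL 36.4: wL³/(24EI) = 1143/EI
  at B: UDL 36.4: wL³/(24EI) = 1143/EI
  θ_A0 = 1526/EI,  θ_B0 = 1417/EI
Flexibility coefficients: a unit moment at one end gives L/(3EI) there and L/(6EI) at the far end, so f₁₁ = f₂₂ = 3.033/EI and f₁₂ = f₂₁ = 1.517/EI.
Compatibility — zero rotation at each built-in end:
  3.033 M_A + 1.517 M_B = 1526
  1.517 M_A + 3.033 M_B = 1417
Solving the pair gives M_A = 359.5 kN·m and M_B = 287.4 kN·m (hogging).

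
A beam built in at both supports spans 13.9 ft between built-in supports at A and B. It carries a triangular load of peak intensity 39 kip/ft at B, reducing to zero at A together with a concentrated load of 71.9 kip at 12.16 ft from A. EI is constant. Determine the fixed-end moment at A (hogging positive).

M_A = 264.9 kip·ft

Take the two fixed-end moments M_A, M_B as redundants; the released structure is the simple span AB.
On the primary (simply-supported) span, the end slopes from the loading are:
  at A: triangular load, peak 39: 7w₀L³/(360EI) = 2037/EI
  at B: triangular load, peak 39: w₀L³/(45EI) = 2328/EI
  at A: point load 71.9 at a = 12.16: Pab(L + b)/(6LEI) = 285.3/EI
  at B: point load 71.9 at a = 12.16: Pab(L + a)/(6LEI) = 475.4/EI
  θ_A0 = 2322/EI,  θ_B0 = 2803/EI
Flexibility coefficients: a unit moment at one end gives L/(3EI) there and L/(6EI) at the far end, so f₁₁ = f₂₂ = 4.633/EI and f₁₂ = f₂₁ = 2.317/EI.
Compatibility — zero rotation at each built-in end:
  4.633 M_A + 2.317 M_B = 2322
  2.317 M_A + 4.633 M_B = 2803
Solving the pair gives M_A = 264.9 kip·ft and M_B = 472.5 kip·ft (hogging).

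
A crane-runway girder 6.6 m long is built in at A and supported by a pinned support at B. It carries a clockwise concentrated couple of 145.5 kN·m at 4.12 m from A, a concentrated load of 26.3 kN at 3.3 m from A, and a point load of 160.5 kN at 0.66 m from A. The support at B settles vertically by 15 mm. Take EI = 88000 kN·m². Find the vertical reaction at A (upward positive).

Choose R_B as the redundant. The primary structure is the cantilever fixed at A.
Deflection at B on the released cantilever, summing each load's contribution:
  clockwise couple 145.5 at a = 4.12: M₀a(2L − a)/(2EI) = 2722/EI
  point load 26.3 at a = 3.3: Pa²(3L − a)/(6EI) = 787.6/EI
  point load 160.5 at a = 0.66: Pa²(3L − a)/(6EI) = 223/EI
  δ_0 = 3732/EI
Tip deflection under a unit load at B: L³/(3EI) = 95.83/EI.
With EI = 88000 kN·m²: δ_0 = 0.042411 m and δ_{BB} = 0.001089 m/kN.
Compatibility — the beam at B must follow the support down by 0.015 m: δ_0 − R_B·δ_{BB} = 0.015, so R_B = (0.042411 − 0.015)/0.001089 = 25.17 kN.
Vertical equilibrium: R_A = ΣP − R_B = 186.8 − 25.17 = 161.6 kN.

R_A = 161.6 kN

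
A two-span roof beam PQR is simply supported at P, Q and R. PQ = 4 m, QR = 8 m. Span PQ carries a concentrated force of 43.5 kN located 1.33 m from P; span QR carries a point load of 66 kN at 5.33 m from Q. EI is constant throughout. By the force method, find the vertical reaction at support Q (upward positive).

R_Q = 59.28 kN

Release continuity at Q by inserting a hinge; the redundant is the internal moment M_Q. The primary structure is two simply-supported spans PQ and QR.
Discontinuity in slope at Q on the released structure — sum the simple-span end rotations:
  span PQ: point load 43.5 at a = 1.33: Pab(L + a)/(6LEI) = 34.31/EI
  span QR: point load 66 at a = 5.33: Pab(L + b)/(6LEI) = 208.8/EI
  relative rotation θ_0 = (34.31 + 208.8)/EI = 243.1/EI
A unit hogging moment at Q produces rotation L₁/(3EI) + L₂/(3EI) = 4/EI.
Slope continuity at Q: θ_0 = M_Q·4/EI, so M_Q = 243.1/4 = 60.77 kN·m (hogging).
Span PQ, ΣM about P with M_Q applied at Q: R_Q^{PQ}·4 = 57.85 + 60.77, so R_Q^{PQ} = 29.66 kN and R_P = 43.5 − 29.66 = 13.84 kN.
Span QR, ΣM about R: R_Q^{QR}·8 = 176.2 + 60.77, so R_Q^{QR} = 29.62 kN and R_R = 66 − 29.62 = 36.38 kN.
R_Q = 29.66 + 29.62 = 59.28 kN.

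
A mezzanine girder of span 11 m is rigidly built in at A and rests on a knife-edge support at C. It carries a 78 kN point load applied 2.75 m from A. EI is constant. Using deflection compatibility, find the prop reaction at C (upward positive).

Take the reaction at C as the redundant and release it; the primary structure is a cantilever fixed at A.
Downward deflection at the released point C due to the loads:
  point load 78 at a = 2.75: Pa²(3L − a)/(6EI) = 2974/EI
Flexibility coefficient — unit upward force at C: δ_{CC} = L³/(3EI) = 443.7/EI.
Compatibility at C: δ_0 − R_C·δ_{CC} = 0, so R_C = 2974/443.7 = 6.703 kN.

R_C = 6.703 kN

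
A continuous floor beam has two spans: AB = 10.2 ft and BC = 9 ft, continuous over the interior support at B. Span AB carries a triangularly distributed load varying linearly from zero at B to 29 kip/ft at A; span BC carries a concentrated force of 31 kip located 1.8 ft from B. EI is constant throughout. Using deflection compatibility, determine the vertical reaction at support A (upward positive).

Take M_B as the redundant. Released structure: two simple spans AB and BC with a hinge at B.
Discontinuity in slope at B on the released structure — sum the simple-span end rotations:
  span AB: triangular load, peak 29: 7w₀L³/(360EI) = 598.4/EI
  span BC: point load 31 at a = 1.8: Pab(L + b)/(6LEI) = 120.5/EI
  relative rotation θ_0 = (598.4 + 120.5)/EI = 718.9/EI
A unit hogging moment at B produces rotation L₁/(3EI) + L₂/(3EI) = 6.4/EI.
Compatibility: M_B·(L₁+L₂)/(3EI) = θ_0, giving M_B = 112.3 kip·ft (hogging).
Span AB, ΣM about A with M_B applied at B: R_B^{AB}·10.2 = 502.9 + 112.3, so R_B^{AB} = 60.31 kip and R_A = 147.9 − 60.31 = 87.59 kip.

R_A = 87.59 kip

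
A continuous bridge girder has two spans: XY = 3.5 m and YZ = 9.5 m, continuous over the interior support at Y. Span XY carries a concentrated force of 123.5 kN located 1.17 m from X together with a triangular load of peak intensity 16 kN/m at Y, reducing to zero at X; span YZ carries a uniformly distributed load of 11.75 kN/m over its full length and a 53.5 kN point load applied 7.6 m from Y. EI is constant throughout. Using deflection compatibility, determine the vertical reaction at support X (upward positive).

R_X = 47.74 kN

Insert a hinge at Y; M_Y is the redundant, and each span becomes simply supported.
End slopes at the hinge Y, treating each span as simply supported:
  span XY: point load 123.5 at a = 1.17: Pab(L + a)/(6LEI) = 74.87/EI
  span XY: triangular load, peak 16: w₀L³/(45EI) = 15.24/EI
  span YZ: UDL 11.75: wL³/(24EI) = 419.8/EI
  span YZ: point load 53.5 at a = 7.6: Pab(L + b)/(6LEI) = 154.5/EI
  relative rotation θ_0 = (90.11 + 574.3)/EI = 664.4/EI
A unit hogging moment at Y produces rotation L₁/(3EI) + L₂/(3EI) = 4.333/EI.
Compatibility: M_Y·(L₁+L₂)/(3EI) = θ_0, giving M_Y = 153.3 kN·m (hogging).
Span XY, ΣM about X with M_Y applied at Y: R_Y^{XY}·3.5 = 209.8 + 153.3, so R_Y^{XY} = 103.8 kN and R_X = 151.5 − 103.8 = 47.74 kN.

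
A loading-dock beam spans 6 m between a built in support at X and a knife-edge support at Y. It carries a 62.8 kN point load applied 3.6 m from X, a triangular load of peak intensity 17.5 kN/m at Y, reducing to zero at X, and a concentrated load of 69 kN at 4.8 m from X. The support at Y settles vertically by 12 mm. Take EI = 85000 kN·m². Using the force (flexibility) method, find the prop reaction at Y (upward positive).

R_Y = 90.41 kN

Remove the prop at Y; the released (primary) structure is a cantilever built in at X.
Free-end deflection of the primary structure under the applied loading (downward +):
  point load 62.8 at a = 3.6: Pa²(3L − a)/(6EI) = 1953/EI
  triangular load, peak 17.5 at the free end: 11w₀L⁴/(120EI) = 2079/EI
  point load 69 at a = 4.8: Pa²(3L − a)/(6EI) = 3497/EI
  δ_0 = 7530/EI
Flexibility coefficient — unit upward force at Y: δ_{YY} = L³/(3EI) = 72/EI.
With EI = 85000 kN·m²: δ_0 = 0.088586 m and δ_{YY} = 0.000847 m/kN.
Compatibility — the beam at Y must follow the support down by 0.012 m: δ_0 − R_Y·δ_{YY} = 0.012, so R_Y = (0.088586 − 0.012)/0.000847 = 90.41 kN.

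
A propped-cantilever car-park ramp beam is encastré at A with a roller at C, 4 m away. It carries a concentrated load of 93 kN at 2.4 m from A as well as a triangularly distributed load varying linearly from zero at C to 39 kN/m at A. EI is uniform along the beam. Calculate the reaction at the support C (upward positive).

R_C = 55.78 kN

Take the reaction at C as the redundant and release it; the primary structure is a cantilever fixed at A.
Downward deflection at the released point C due to the loads:
  point load 93 at a = 2.4: Pa²(3L − a)/(6EI) = 857.1/EI
  triangular load, peak 39 at the fixed end: w₀L⁴/(30EI) = 332.8/EI
  δ_0 = 1190/EI
Flexibility coefficient — unit upward force at C: δ_{CC} = L³/(3EI) = 21.33/EI.
Compatibility at C: δ_0 − R_C·δ_{CC} = 0, so R_C = 1190/21.33 = 55.78 kN.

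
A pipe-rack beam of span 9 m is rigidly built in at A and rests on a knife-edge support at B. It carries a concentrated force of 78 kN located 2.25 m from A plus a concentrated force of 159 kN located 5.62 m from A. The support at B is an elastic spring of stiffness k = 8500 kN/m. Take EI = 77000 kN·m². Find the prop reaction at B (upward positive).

Choose R_B as the redundant. The primary structure is the cantilever fixed at A.
Downward deflection at the released point B due to the loads:
  point load 78 at a = 2.25: Pa²(3L − a)/(6EI) = 1629/EI
  point load 159 at a = 5.62: Pa²(3L − a)/(6EI) = 17895/EI
  δ_0 = 19524/EI
Tip deflection under a unit load at B: L³/(3EI) = 243/EI.
With EI = 77000 kN·m²: δ_0 = 0.25355 m and δ_{BB} = 0.003156 m/kN.
Compatibility — the spring shortens by R_B/k under the reaction it provides: δ_0 − R_B·δ_{BB} = R_B/k. With 1/k = 0.000118 m/kN, R_B = δ_0 / (δ_{BB} + 1/k) = 0.25355 / (0.003156 + 0.000118) = 77.46 kN.

R_B = 77.46 kN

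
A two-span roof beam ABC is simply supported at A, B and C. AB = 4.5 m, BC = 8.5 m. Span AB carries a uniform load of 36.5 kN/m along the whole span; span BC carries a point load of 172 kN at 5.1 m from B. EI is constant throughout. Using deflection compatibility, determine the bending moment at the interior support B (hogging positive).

M_B = 192.6 kN·m

Insert a hinge at B; M_B is the redundant, and each span becomes simply supported.
Rotations at B on the released spans (each span's end-slope, ×1/EI):
  span AB: UDL 36.5: wL³/(24EI) = 138.6/EI
  span BC: point load 172 at a = 5.1: Pab(L + b)/(6LEI) = 695.9/EI
  relative rotation θ_0 = (138.6 + 695.9)/EI = 834.5/EI
A unit hogging moment at B produces rotation L₁/(3EI) + L₂/(3EI) = 4.333/EI.
Slope continuity at B: θ_0 = M_B·4.333/EI, so M_B = 834.5/4.333 = 192.6 kN·m (hogging).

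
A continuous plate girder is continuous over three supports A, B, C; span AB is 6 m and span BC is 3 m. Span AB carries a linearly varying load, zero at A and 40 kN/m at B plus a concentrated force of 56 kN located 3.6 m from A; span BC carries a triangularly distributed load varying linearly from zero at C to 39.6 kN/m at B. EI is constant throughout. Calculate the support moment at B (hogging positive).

M_B = 114.9 kN·m

Take M_B as the redundant. Released structure: two simple spans AB and BC with a hinge at B.
End slopes at the hinge B, treating each span as simply supported:
  span AB: triangular load, peak 40: w₀L³/(45EI) = 192/EI
  span AB: point load 56 at a = 3.6: Pab(L + a)/(6LEI) = 129/EI
  span BC: triangular load, peak 39.6: w₀L³/(45EI) = 23.76/EI
  relative rotation θ_0 = (321 + 23.76)/EI = 344.8/EI
A unit hogging moment at B produces rotation L₁/(3EI) + L₂/(3EI) = 3/EI.
Slope continuity at B: θ_0 = M_B·3/EI, so M_B = 344.8/3 = 114.9 kN·m (hogging).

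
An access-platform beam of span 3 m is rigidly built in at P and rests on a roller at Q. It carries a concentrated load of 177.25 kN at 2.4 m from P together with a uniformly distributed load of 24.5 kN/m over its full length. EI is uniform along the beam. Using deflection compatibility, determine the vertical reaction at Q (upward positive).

R_Q = 152.3 kN

Choose R_Q as the redundant. The primary structure is the cantilever fixed at P.
Primary-structure tip deflection at Q by superposition:
  point load 177.25 at a = 2.4: Pa²(3L − a)/(6EI) = 1123/EI
  UDL 24.5: wL⁴/(8EI) = 248.1/EI
  δ_0 = 1371/EI
Flexibility coefficient — unit upward force at Q: δ_{QQ} = L³/(3EI) = 9/EI.
Compatibility at Q: δ_0 − R_Q·δ_{QQ} = 0, so R_Q = 1371/9 = 152.3 kN.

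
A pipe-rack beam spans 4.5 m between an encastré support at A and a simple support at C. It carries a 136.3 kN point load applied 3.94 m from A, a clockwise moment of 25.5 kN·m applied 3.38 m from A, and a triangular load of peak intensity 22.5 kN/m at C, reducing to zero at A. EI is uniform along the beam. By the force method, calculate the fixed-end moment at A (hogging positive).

M_A = 53.77 kN·m

Release the roller at C. Primary structure: cantilever fixed at A.
Deflection at C on the released cantilever, summing each load's contribution:
  point load 136.3 at a = 3.94: Pa²(3L − a)/(6EI) = 3371/EI
  clockwise couple 25.5 at a = 3.38: M₀a(2L − a)/(2EI) = 242.2/EI
  triangular load, peak 22.5 at the free end: 11w₀L⁴/(120EI) = 845.8/EI
  δ_0 = 4459/EI
Flexibility coefficient — unit upward force at C: δ_{CC} = L³/(3EI) = 30.38/EI.
The prop prevents deflection at C: R_C = δ_0/δ_{CC} = 4459/30.38 = 146.8 kN.
Moment equilibrium about A: M_A = Σ(load moments about A) − R_C·L = 714.4 − 146.8×4.5 = 53.77 kN·m.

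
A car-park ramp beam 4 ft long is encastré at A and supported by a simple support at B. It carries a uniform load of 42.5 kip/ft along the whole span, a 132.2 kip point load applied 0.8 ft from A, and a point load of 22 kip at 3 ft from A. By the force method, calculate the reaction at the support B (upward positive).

R_B = 85.08 kip

Take the reaction at B as the redundant and release it; the primary structure is a cantilever fixed at A.
Deflection at B on the released cantilever, summing each load's contribution:
  UDL 42.5: wL⁴/(8EI) = 1360/EI
  point load 132.2 at a = 0.8: Pa²(3L − a)/(6EI) = 157.9/EI
  point load 22 at a = 3: Pa²(3L − a)/(6EI) = 297/EI
  δ_0 = 1815/EI
Flexibility coefficient — unit upward force at B: δ_{BB} = L³/(3EI) = 21.33/EI.
Compatibility at B: δ_0 − R_B·δ_{BB} = 0, so R_B = 1815/21.33 = 85.08 kip.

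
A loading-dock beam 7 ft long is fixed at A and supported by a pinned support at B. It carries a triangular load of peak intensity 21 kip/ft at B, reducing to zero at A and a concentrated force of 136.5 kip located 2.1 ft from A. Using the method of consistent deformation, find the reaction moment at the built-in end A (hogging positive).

M_A = 230.6 kip·ft

Remove the prop at B; the released (primary) structure is a cantilever built in at A.
Downward deflection at the released point B due to the loads:
  triangular load, peak 21 at the free end: 11w₀L⁴/(120EI) = 4622/EI
  point load 136.5 at a = 2.1: Pa²(3L − a)/(6EI) = 1896/EI
  δ_0 = 6518/EI
Tip deflection under a unit load at B: L³/(3EI) = 114.3/EI.
Compatibility at B: δ_0 − R_B·δ_{BB} = 0, so R_B = 6518/114.3 = 57.01 kip.
Moment equilibrium about A: M_A = Σ(load moments about A) − R_B·L = 629.6 − 57.01×7 = 230.6 kip·ft.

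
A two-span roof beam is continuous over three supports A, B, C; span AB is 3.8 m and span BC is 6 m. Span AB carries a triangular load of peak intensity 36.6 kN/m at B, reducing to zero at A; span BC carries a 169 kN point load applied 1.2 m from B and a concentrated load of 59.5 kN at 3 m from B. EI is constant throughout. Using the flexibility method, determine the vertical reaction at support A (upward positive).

Take M_B as the redundant. Released structure: two simple spans AB and BC with a hinge at B.
Rotations at B on the released spans (each span's end-slope, ×1/EI):
  span AB: triangular load, peak 36.6: w₀L³/(45EI) = 44.63/EI
  span BC: point load 169 at a = 1.2: Pab(L + b)/(6LEI) = 292/EI
  span BC: point load 59.5 at a = 3: Pab(L + b)/(6LEI) = 133.9/EI
  relative rotation θ_0 = (44.63 + 425.9)/EI = 470.5/EI
A unit hogging moment at B produces rotation L₁/(3EI) + L₂/(3EI) = 3.267/EI.
Slope continuity at B: θ_0 = M_B·3.267/EI, so M_B = 470.5/3.267 = 144 kN·m (hogging).
Span AB, ΣM about A with M_B applied at B: R_B^{AB}·3.8 = 176.2 + 144, so R_B^{AB} = 84.27 kN and R_A = 69.54 − 84.27 = -14.73 kN.

R_A = -14.73 kN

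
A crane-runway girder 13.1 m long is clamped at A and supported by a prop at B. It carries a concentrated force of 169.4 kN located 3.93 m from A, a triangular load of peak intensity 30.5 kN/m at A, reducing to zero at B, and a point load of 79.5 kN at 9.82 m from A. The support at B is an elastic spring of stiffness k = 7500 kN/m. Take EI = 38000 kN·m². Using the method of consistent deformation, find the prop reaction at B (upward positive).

Choose R_B as the redundant. The primary structure is the cantilever fixed at A.
Free-end deflection of the primary structure under the applied loading (downward +):
  point load 169.4 at a = 3.93: Pa²(3L − a)/(6EI) = 15423/EI
  triangular load, peak 30.5 at the fixed end: w₀L⁴/(30EI) = 29941/EI
  point load 79.5 at a = 9.82: Pa²(3L − a)/(6EI) = 37667/EI
  δ_0 = 83032/EI
Flexibility coefficient — unit upward force at B: δ_{BB} = L³/(3EI) = 749.4/EI.
With EI = 38000 kN·m²: δ_0 = 2.185 m and δ_{BB} = 0.01972 m/kN.
Compatibility — the spring shortens by R_B/k under the reaction it provides: δ_0 − R_B·δ_{BB} = R_B/k. With 1/k = 0.000133 m/kN, R_B = δ_0 / (δ_{BB} + 1/k) = 2.185 / (0.01972 + 0.000133) = 110.1 kN.

R_B = 110.1 kN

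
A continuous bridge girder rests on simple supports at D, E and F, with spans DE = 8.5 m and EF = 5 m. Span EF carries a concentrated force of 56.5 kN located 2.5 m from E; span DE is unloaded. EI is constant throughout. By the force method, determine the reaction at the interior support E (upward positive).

R_E = 34.48 kN

Insert a hinge at E; M_E is the redundant, and each span becomes simply supported.
Rotations at E on the released spans (each span's end-slope, ×1/EI):
  span EF: point load 56.5 at a = 2.5: Pab(L + b)/(6LEI) = 88.28/EI
  relative rotation θ_0 = (0 + 88.28)/EI = 88.28/EI
A unit hogging moment at E produces rotation L₁/(3EI) + L₂/(3EI) = 4.5/EI.
Compatibility: M_E·(L₁+L₂)/(3EI) = θ_0, giving M_E = 19.62 kN·m (hogging).
Span DE, ΣM about D with M_E applied at E: R_E^{DE}·8.5 = 0 + 19.62, so R_E^{DE} = 2.308 kN and R_D = 0 − 2.308 = -2.308 kN.
Span EF, ΣM about F: R_E^{EF}·5 = 141.2 + 19.62, so R_E^{EF} = 32.17 kN and R_F = 56.5 − 32.17 = 24.33 kN.
R_E = 2.308 + 32.17 = 34.48 kN.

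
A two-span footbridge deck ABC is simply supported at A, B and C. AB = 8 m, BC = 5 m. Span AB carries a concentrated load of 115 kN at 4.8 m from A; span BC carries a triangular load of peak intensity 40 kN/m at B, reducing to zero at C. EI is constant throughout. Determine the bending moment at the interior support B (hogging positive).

Take M_B as the redundant. Released structure: two simple spans AB and BC with a hinge at B.
Rotations at B on the released spans (each span's end-slope, ×1/EI):
  span AB: point load 115 at a = 4.8: Pab(L + a)/(6LEI) = 471/EI
  span BC: triangular load, peak 40: w₀L³/(45EI) = 111.1/EI
  relative rotation θ_0 = (471 + 111.1)/EI = 582.2/EI
A unit hogging moment at B produces rotation L₁/(3EI) + L₂/(3EI) = 4.333/EI.
Slope continuity at B: θ_0 = M_B·4.333/EI, so M_B = 582.2/4.333 = 134.3 kN·m (hogging).

M_B = 134.3 kN·m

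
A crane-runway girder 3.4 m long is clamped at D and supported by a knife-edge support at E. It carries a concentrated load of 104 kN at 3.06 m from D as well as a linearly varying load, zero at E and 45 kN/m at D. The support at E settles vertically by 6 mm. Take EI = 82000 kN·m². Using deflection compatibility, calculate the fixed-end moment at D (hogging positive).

M_D = 179.9 kN·m

Take the reaction at E as the redundant and release it; the primary structure is a cantilever fixed at D.
Free-end deflection of the primary structure under the applied loading (downward +):
  point load 104 at a = 3.06: Pa²(3L − a)/(6EI) = 1159/EI
  triangular load, peak 45 at the fixed end: w₀L⁴/(30EI) = 200.5/EI
  δ_0 = 1359/EI
Tip deflection under a unit load at E: L³/(3EI) = 13.1/EI.
With EI = 82000 kN·m²: δ_0 = 0.016577 m and δ_{EE} = 0.00016 m/kN.
Compatibility — the beam at E must follow the support down by 0.006 m: δ_0 − R_E·δ_{EE} = 0.006, so R_E = (0.016577 − 0.006)/0.00016 = 66.2 kN.
Moment equilibrium about D: M_D = Σ(load moments about D) − R_E·L = 404.9 − 66.2×3.4 = 179.9 kN·m.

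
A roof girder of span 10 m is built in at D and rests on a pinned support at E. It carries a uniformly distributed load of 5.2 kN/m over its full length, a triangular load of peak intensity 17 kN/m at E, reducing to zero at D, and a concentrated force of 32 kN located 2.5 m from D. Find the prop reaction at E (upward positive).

Take the reaction at E as the redundant and release it; the primary structure is a cantilever fixed at D.
Primary-structure tip deflection at E by superposition:
  UDL 5.2: wL⁴/(8EI) = 6500/EI
  triangular load, peak 17 at the free end: 11w₀L⁴/(120EI) = 15583/EI
  point load 32 at a = 2.5: Pa²(3L − a)/(6EI) = 916.7/EI
  δ_0 = 23000/EI
Tip deflection under a unit load at E: L³/(3EI) = 333.3/EI.
Compatibility at E: δ_0 − R_E·δ_{EE} = 0, so R_E = 23000/333.3 = 69 kN.

R_E = 69 kN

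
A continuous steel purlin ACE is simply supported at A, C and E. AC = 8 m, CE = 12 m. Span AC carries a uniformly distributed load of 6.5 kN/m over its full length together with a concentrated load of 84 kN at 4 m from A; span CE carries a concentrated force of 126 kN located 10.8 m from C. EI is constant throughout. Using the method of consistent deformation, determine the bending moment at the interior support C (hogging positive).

Take M_C as the redundant. Released structure: two simple spans AC and CE with a hinge at C.
Discontinuity in slope at C on the released structure — sum the simple-span end rotations:
  span AC: UDL 6.5: wL³/(24EI) = 138.7/EI
  span AC: point load 84 at a = 4: Pab(L + a)/(6LEI) = 336/EI
  span CE: point load 126 at a = 10.8: Pab(L + b)/(6LEI) = 299.4/EI
  relative rotation θ_0 = (474.7 + 299.4)/EI = 774/EI
A unit hogging moment at C produces rotation L₁/(3EI) + L₂/(3EI) = 6.667/EI.
Compatibility: M_C·(L₁+L₂)/(3EI) = θ_0, giving M_C = 116.1 kN·m (hogging).

M_C = 116.1 kN·m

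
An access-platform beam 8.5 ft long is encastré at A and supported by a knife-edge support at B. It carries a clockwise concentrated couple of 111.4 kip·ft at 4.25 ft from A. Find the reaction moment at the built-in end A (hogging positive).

M_A = -13.93 kip·ft

Release the roller at B. Primary structure: cantilever fixed at A.
Free-end deflection of the primary structure under the applied loading (downward +):
  clockwise couple 111.4 at a = 4.25: M₀a(2L − a)/(2EI) = 3018/EI
Flexibility coefficient — unit upward force at B: δ_{BB} = L³/(3EI) = 204.7/EI.
Compatibility at B: δ_0 − R_B·δ_{BB} = 0, so R_B = 3018/204.7 = 14.74 kip.
Moment equilibrium about A: M_A = Σ(load moments about A) − R_B·L = 111.4 − 14.74×8.5 = -13.93 kip·ft.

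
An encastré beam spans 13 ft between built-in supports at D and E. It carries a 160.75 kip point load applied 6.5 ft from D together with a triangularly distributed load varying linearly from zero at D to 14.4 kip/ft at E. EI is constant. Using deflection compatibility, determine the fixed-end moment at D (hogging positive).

M_D = 342.3 kip·ft

Take the two fixed-end moments M_D, M_E as redundants; the released structure is the simple span DE.
On the primary (simply-supported) span, the end slopes from the loading are:
  at D: point load 160.75 at a = 6.5: Pab(L + b)/(6LEI) = 1698/EI
  at E: point load 160.75 at a = 6.5: Pab(L + a)/(6LEI) = 1698/EI
  at D: triangular load, peak 14.4: 7w₀L³/(360EI) = 615.2/EI
  at E: triangular load, peak 14.4: w₀L³/(45EI) = 703/EI
  θ_D0 = 2313/EI,  θ_E0 = 2401/EI
Flexibility coefficients: a unit moment at one end gives L/(3EI) there and L/(6EI) at the far end, so f₁₁ = f₂₂ = 4.333/EI and f₁₂ = f₂₁ = 2.167/EI.
Compatibility — zero rotation at each built-in end:
  4.333 M_D + 2.167 M_E = 2313
  2.167 M_D + 4.333 M_E = 2401
Solving the pair gives M_D = 342.3 kip·ft and M_E = 382.9 kip·ft (hogging).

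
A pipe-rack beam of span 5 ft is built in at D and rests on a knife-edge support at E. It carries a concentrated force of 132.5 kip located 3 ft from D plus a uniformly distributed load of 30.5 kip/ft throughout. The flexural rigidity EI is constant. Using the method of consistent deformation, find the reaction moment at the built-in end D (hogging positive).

Remove the prop at E; the released (primary) structure is a cantilever built in at D.
Deflection at E on the released cantilever, summing each load's contribution:
  point load 132.5 at a = 3: Pa²(3L − a)/(6EI) = 2385/EI
  UDL 30.5: wL⁴/(8EI) = 2383/EI
  δ_0 = 4768/EI
Tip deflection under a unit load at E: L³/(3EI) = 41.67/EI.
The prop prevents deflection at E: R_E = δ_0/δ_{EE} = 4768/41.67 = 114.4 kip.
Moment equilibrium about D: M_D = Σ(load moments about D) − R_E·L = 778.8 − 114.4×5 = 206.6 kip·ft.

M_D = 206.6 kip·ft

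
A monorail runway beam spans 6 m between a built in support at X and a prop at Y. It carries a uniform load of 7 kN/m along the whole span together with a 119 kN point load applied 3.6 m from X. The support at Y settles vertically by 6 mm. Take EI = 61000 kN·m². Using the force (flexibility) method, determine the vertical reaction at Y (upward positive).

R_Y = 62.07 kN

Release the roller at Y. Primary structure: cantilever fixed at X.
Primary-structure tip deflection at Y by superposition:
  UDL 7: wL⁴/(8EI) = 1134/EI
  point load 119 at a = 3.6: Pa²(3L − a)/(6EI) = 3701/EI
  δ_0 = 4835/EI
Flexibility coefficient — unit upward force at Y: δ_{YY} = L³/(3EI) = 72/EI.
With EI = 61000 kN·m²: δ_0 = 0.079268 m and δ_{YY} = 0.00118 m/kN.
Compatibility — the beam at Y must follow the support down by 0.006 m: δ_0 − R_Y·δ_{YY} = 0.006, so R_Y = (0.079268 − 0.006)/0.00118 = 62.07 kN.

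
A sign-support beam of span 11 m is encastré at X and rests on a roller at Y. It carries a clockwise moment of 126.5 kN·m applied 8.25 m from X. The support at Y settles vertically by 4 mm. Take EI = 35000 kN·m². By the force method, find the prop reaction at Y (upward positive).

R_Y = 15.86 kN

Remove the prop at Y; the released (primary) structure is a cantilever built in at X.
Primary-structure tip deflection at Y by superposition:
  clockwise couple 126.5 at a = 8.25: M₀a(2L − a)/(2EI) = 7175/EI
Tip deflection under a unit load at Y: L³/(3EI) = 443.7/EI.
With EI = 35000 kN·m²: δ_0 = 0.205 m and δ_{YY} = 0.012676 m/kN.
Compatibility — the beam at Y must follow the support down by 0.004 m: δ_0 − R_Y·δ_{YY} = 0.004, so R_Y = (0.205 − 0.004)/0.012676 = 15.86 kN.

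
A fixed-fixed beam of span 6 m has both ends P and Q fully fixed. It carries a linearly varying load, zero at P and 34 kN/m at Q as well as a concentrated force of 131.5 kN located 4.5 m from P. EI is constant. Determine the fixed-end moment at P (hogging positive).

Release both end moments; the primary structure is a simply-supported span PQ with redundants M_P and M_Q.
End rotations of the released simple span under the applied load (×1/EI):
  at P: triangular load, peak 34: 7w₀L³/(360EI) = 142.8/EI
  at Q: triangular load, peak 34: w₀L³/(45EI) = 163.2/EI
  at P: point load 131.5 at a = 4.5: Pab(L + b)/(6LEI) = 184.9/EI
  at Q: point load 131.5 at a = 4.5: Pab(L + a)/(6LEI) = 258.9/EI
  θ_P0 = 327.7/EI,  θ_Q0 = 422.1/EI
Flexibility coefficients: a unit moment at one end gives L/(3EI) there and L/(6EI) at the far end, so f₁₁ = f₂₂ = 2/EI and f₁₂ = f₂₁ = 1/EI.
Compatibility — zero rotation at each built-in end:
  2 M_P + 1 M_Q = 327.7
  1 M_P + 2 M_Q = 422.1
Solving the pair gives M_P = 77.78 kN·m and M_Q = 172.2 kN·m (hogging).

M_P = 77.78 kN·m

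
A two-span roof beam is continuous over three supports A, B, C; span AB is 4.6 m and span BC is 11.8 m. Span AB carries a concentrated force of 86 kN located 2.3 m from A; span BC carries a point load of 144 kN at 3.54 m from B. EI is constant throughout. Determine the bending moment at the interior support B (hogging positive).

Insert a hinge at B; M_B is the redundant, and each span becomes simply supported.
Discontinuity in slope at B on the released structure — sum the simple-span end rotations:
  span AB: point load 86 at a = 2.3: Pab(L + a)/(6LEI) = 113.7/EI
  span BC: point load 144 at a = 3.54: Pab(L + b)/(6LEI) = 1193/EI
  relative rotation θ_0 = (113.7 + 1193)/EI = 1307/EI
A unit hogging moment at B produces rotation L₁/(3EI) + L₂/(3EI) = 5.467/EI.
Compatibility: M_B·(L₁+L₂)/(3EI) = θ_0, giving M_B = 239 kN·m (hogging).

M_B = 239 kN·m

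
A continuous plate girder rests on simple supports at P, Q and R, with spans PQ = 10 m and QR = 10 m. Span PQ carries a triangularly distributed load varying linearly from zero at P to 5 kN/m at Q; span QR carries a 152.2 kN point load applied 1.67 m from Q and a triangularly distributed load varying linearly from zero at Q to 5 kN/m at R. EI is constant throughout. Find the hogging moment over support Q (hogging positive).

Take M_Q as the redundant. Released structure: two simple spans PQ and QR with a hinge at Q.
Discontinuity in slope at Q on the released structure — sum the simple-span end rotations:
  span PQ: triangular load, peak 5: w₀L³/(45EI) = 111.1/EI
  span QR: point load 152.2 at a = 1.67: Pab(L + b)/(6LEI) = 646.8/EI
  span QR: triangular load, peak 5: 7w₀L³/(360EI) = 97.22/EI
  relative rotation θ_0 = (111.1 + 744)/EI = 855.2/EI
A unit hogging moment at Q produces rotation L₁/(3EI) + L₂/(3EI) = 6.667/EI.
Compatibility: M_Q·(L₁+L₂)/(3EI) = θ_0, giving M_Q = 128.3 kN·m (hogging).

M_Q = 128.3 kN·m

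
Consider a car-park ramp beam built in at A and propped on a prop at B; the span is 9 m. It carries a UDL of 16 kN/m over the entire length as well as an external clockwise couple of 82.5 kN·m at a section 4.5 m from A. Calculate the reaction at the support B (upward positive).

Take the reaction at B as the redundant and release it; the primary structure is a cantilever fixed at A.
Deflection at B on the released cantilever, summing each load's contribution:
  UDL 16: wL⁴/(8EI) = 13122/EI
  clockwise couple 82.5 at a = 4.5: M₀a(2L − a)/(2EI) = 2506/EI
  δ_0 = 15628/EI
Flexibility coefficient — unit upward force at B: δ_{BB} = L³/(3EI) = 243/EI.
Compatibility at B: δ_0 − R_B·δ_{BB} = 0, so R_B = 15628/243 = 64.31 kN.

R_B = 64.31 kN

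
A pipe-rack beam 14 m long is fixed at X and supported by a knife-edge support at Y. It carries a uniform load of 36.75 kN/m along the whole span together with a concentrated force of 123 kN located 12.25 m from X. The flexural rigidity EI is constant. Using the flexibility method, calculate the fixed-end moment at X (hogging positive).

M_X = 1006 kN·m

Choose R_Y as the redundant. The primary structure is the cantilever fixed at X.
Primary-structure tip deflection at Y by superposition:
  UDL 36.75: wL⁴/(8EI) = 176474/EI
  point load 123 at a = 12.25: Pa²(3L − a)/(6EI) = 91519/EI
  δ_0 = 267993/EI
Flexibility coefficient — unit upward force at Y: δ_{YY} = L³/(3EI) = 914.7/EI.
Compatibility at Y: δ_0 − R_Y·δ_{YY} = 0, so R_Y = 267993/914.7 = 293 kN.
Moment equilibrium about X: M_X = Σ(load moments about X) − R_Y·L = 5108 − 293×14 = 1006 kN·m.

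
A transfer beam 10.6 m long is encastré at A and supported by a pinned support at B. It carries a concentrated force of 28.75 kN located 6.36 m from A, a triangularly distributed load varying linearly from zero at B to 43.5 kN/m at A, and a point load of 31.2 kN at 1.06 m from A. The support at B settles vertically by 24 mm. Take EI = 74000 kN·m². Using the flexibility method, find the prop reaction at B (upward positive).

Remove the prop at B; the released (primary) structure is a cantilever built in at A.
Deflection at B on the released cantilever, summing each load's contribution:
  point load 28.75 at a = 6.36: Pa²(3L − a)/(6EI) = 4931/EI
  triangular load, peak 43.5 at the fixed end: w₀L⁴/(30EI) = 18306/EI
  point load 31.2 at a = 1.06: Pa²(3L − a)/(6EI) = 179.6/EI
  δ_0 = 23416/EI
Flexibility coefficient — unit upward force at B: δ_{BB} = L³/(3EI) = 397/EI.
With EI = 74000 kN·m²: δ_0 = 0.31644 m and δ_{BB} = 0.005365 m/kN.
Compatibility — the beam at B must follow the support down by 0.024 m: δ_0 − R_B·δ_{BB} = 0.024, so R_B = (0.31644 − 0.024)/0.005365 = 54.51 kN.

R_B = 54.51 kN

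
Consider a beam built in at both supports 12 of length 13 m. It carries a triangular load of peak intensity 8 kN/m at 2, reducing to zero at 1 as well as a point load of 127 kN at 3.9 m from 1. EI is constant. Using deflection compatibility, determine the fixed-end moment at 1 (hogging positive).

Release both end moments; the primary structure is a simply-supported span 12 with redundants M_1 and M_2.
Simple-span end rotations at 1 and 2 under the given loads:
  at 1: triangular load, peak 8: 7w₀L³/(360EI) = 341.8/EI
  at 2: triangular load, peak 8: w₀L³/(45EI) = 390.6/EI
  at 1: point load 127 at a = 3.9: Pab(L + b)/(6LEI) = 1277/EI
  at 2: point load 127 at a = 3.9: Pab(L + a)/(6LEI) = 976.6/EI
  θ_10 = 1619/EI,  θ_20 = 1367/EI
Flexibility coefficients: a unit moment at one end gives L/(3EI) there and L/(6EI) at the far end, so f₁₁ = f₂₂ = 4.333/EI and f₁₂ = f₂₁ = 2.167/EI.
Compatibility — zero rotation at each built-in end:
  4.333 M_1 + 2.167 M_2 = 1619
  2.167 M_1 + 4.333 M_2 = 1367
Solving the pair gives M_1 = 287.8 kN·m and M_2 = 171.6 kN·m (hogging).

M_1 = 287.8 kN·m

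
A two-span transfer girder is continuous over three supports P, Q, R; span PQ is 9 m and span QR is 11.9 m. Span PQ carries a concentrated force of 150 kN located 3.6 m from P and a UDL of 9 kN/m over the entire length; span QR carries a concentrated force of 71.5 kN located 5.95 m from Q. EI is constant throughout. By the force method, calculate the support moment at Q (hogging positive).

Insert a hinge at Q; M_Q is the redundant, and each span becomes simply supported.
End slopes at the hinge Q, treating each span as simply supported:
  span PQ: point load 150 at a = 3.6: Pab(L + a)/(6LEI) = 680.4/EI
  span PQ: UDL 9: wL³/(24EI) = 273.4/EI
  span QR: point load 71.5 at a = 5.95: Pab(L + b)/(6LEI) = 632.8/EI
  relative rotation θ_0 = (953.8 + 632.8)/EI = 1587/EI
A unit hogging moment at Q produces rotation L₁/(3EI) + L₂/(3EI) = 6.967/EI.
Slope continuity at Q: θ_0 = M_Q·6.967/EI, so M_Q = 1587/6.967 = 227.7 kN·m (hogging).

M_Q = 227.7 kN·m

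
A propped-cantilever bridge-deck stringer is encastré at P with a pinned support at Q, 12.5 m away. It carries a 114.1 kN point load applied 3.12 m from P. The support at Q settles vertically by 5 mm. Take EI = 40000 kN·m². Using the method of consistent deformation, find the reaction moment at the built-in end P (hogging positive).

Release the roller at Q. Primary structure: cantilever fixed at P.
Deflection at Q on the released cantilever, summing each load's contribution:
  point load 114.1 at a = 3.12: Pa²(3L − a)/(6EI) = 6364/EI
Tip deflection under a unit load at Q: L³/(3EI) = 651/EI.
With EI = 40000 kN·m²: δ_0 = 0.15911 m and δ_{QQ} = 0.016276 m/kN.
Compatibility — the beam at Q must follow the support down by 0.005 m: δ_0 − R_Q·δ_{QQ} = 0.005, so R_Q = (0.15911 − 0.005)/0.016276 = 9.468 kN.
Moment equilibrium about P: M_P = Σ(load moments about P) − R_Q·L = 356 − 9.468×12.5 = 237.6 kN·m.

M_P = 237.6 kN·m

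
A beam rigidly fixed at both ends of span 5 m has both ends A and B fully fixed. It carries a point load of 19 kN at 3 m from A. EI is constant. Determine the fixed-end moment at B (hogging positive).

M_B = 13.68 kN·m

Release both end moments; the primary structure is a simply-supported span AB with redundants M_A and M_B.
End rotations of the released simple span under the applied load (×1/EI):
  at A: point load 19 at a = 3: Pab(L + b)/(6LEI) = 26.6/EI
  at B: point load 19 at a = 3: Pab(L + a)/(6LEI) = 30.4/EI
  θ_A0 = 26.6/EI,  θ_B0 = 30.4/EI
Flexibility coefficients: a unit moment at one end gives L/(3EI) there and L/(6EI) at the far end, so f₁₁ = f₂₂ = 1.667/EI and f₁₂ = f₂₁ = 0.8333/EI.
Compatibility — zero rotation at each built-in end:
  1.667 M_A + 0.8333 M_B = 26.6
  0.8333 M_A + 1.667 M_B = 30.4
Solving the pair gives M_A = 9.12 kN·m and M_B = 13.68 kN·m (hogging).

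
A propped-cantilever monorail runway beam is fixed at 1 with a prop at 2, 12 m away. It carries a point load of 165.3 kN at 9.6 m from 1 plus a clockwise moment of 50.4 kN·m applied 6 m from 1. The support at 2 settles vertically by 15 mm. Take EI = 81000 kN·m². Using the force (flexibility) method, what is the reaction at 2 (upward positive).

R_2 = 119 kN

Take the reaction at 2 as the redundant and release it; the primary structure is a cantilever fixed at 1.
Deflection at 2 on the released cantilever, summing each load's contribution:
  point load 165.3 at a = 9.6: Pa²(3L − a)/(6EI) = 67030/EI
  clockwise couple 50.4 at a = 6: M₀a(2L − a)/(2EI) = 2722/EI
  δ_0 = 69751/EI
Tip deflection under a unit load at 2: L³/(3EI) = 576/EI.
With EI = 81000 kN·m²: δ_0 = 0.86113 m and δ_{22} = 0.007111 m/kN.
Compatibility — the beam at 2 must follow the support down by 0.015 m: δ_0 − R_2·δ_{22} = 0.015, so R_2 = (0.86113 − 0.015)/0.007111 = 119 kN.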